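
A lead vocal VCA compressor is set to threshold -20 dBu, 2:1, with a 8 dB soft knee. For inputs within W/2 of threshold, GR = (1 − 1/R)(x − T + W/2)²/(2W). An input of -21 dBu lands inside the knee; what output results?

x − T + W/2 = -21 − (-20) + 4 = 3.
GR = (1 − 1/2) × 3² / 16 = 0.5 × 9 / 16 = 0.28125 dB.
Output = -21 − 0.28125 = -21.28125 dBu.

-21.28125 dBu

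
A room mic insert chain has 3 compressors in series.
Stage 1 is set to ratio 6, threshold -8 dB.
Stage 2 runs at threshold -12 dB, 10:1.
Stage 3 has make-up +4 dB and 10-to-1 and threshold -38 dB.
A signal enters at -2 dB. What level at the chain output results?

-31.35 dB

Stage 1: 6 dB above -8 dB, reduced 6:1 to 1 dB above → -7 dB.
Stage 2: overshoot 5 dB → 5/10 = 0.5 dB → -11.5 dB.
Stage 3: overshoot 26.5 dB → 26.5/10 = 2.65 dB → -35.35 dB; +4 dB make-up → -31.35 dB.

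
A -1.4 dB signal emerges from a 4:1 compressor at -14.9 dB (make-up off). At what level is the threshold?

-19.4 dB

Input is 18 dB above T (since output overshoot × R = input overshoot: (-14.9 − T)·4 = -1.4 − T gives T = -19.4 dB).
Check: -19.4 + (-1.4 − (-19.4))/4 = -19.4 + 4.5 = -14.9 dB. ✓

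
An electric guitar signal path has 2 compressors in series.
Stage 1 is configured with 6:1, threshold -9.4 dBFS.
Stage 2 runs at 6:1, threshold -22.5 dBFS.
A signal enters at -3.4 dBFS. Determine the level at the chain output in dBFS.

Stage 1: overshoot 6 dB → 6/6 = 1 dB → -8.4 dBFS.
Stage 2: overshoot 14.1 dB → 14.1/6 = 2.35 dB → -20.15 dBFS.

-20.15 dBFS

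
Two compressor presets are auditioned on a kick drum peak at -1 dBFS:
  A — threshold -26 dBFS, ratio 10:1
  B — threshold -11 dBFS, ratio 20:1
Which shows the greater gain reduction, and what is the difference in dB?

A: 25 dB over, compressed to 2.5 dB over, so 22.5 dB of GR.
B: 10 dB over, compressed to 0.5 dB over, so 9.5 dB of GR.
A applies 13 dB more gain reduction.

A, by 13 dB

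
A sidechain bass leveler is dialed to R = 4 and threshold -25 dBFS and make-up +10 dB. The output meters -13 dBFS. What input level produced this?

Remove make-up: -13 − 10 = -23 dBFS.
Post-compression overshoot = -23 − (-25) = 2 dB.
Before 4:1 compression the overshoot was 2 × 4 = 8 dB, so input = -25 + 8 = -17 dBFS.

-17 dBFS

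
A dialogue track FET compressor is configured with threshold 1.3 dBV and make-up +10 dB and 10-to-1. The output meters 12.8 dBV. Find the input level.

Remove make-up: 12.8 − 10 = 2.8 dBV.
The compressed level sits 2.8 − 1.3 = 1.5 dB over threshold.
Undo the ratio: input overshoot = 1.5 × 10 = 15 dB, giving input = 16.3 dBV.

16.3 dBV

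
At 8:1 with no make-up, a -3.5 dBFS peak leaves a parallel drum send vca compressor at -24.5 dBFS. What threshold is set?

-27.5 dBFS

Gain reduction = -3.5 − (-24.5) = 21 dB; output overshoot = GR / (R − 1) = 21 / 7 = 3 dB.
Threshold = output − output overshoot = -24.5 − 3 = -27.5 dBFS.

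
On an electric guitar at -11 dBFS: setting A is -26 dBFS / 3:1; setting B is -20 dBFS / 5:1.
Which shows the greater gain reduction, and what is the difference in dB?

A, by 2.8 dB

A: 15 dB over, compressed to 5 dB over, so 10 dB of GR.
B: 9 dB over, compressed to 1.8 dB over, so 7.2 dB of GR.
Difference: 2.8 dB in favour of A.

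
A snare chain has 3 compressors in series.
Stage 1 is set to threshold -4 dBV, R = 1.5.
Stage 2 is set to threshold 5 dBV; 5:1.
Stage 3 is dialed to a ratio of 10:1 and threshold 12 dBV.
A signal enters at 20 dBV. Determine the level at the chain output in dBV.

Stage 1: overshoot 24 dB → 24/1.5 = 16 dB → 12 dBV.
Stage 2: overshoot 7 dB → 7/5 = 1.4 dB → 6.4 dBV.
Stage 3: 6.4 dBV is at or below the 12 dBV threshold — no compression; output 6.4 dBV.

6.4 dBV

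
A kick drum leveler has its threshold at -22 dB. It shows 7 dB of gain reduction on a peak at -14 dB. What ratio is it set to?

Input overshoot = -14 − (-22) = 8 dB.
Output overshoot = 8 − 7 = 1 dB.
Ratio = input overshoot / output overshoot = 8 / 1 = 8.

8:1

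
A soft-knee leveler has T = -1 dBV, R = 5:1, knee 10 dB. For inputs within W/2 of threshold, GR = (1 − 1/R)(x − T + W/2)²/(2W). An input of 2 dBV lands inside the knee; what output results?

x − T + W/2 = 2 − (-1) + 5 = 8.
GR = (1 − 1/5) × 8² / 20 = 0.8 × 64 / 20 = 2.56 dB.
Output = 2 − 2.56 = -0.56 dBV.

-0.56 dBV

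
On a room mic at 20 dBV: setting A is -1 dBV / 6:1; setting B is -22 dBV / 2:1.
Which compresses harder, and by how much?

B, by 3.5 dB

A: 21 dB over, compressed to 3.5 dB over, so 17.5 dB of GR.
B: 42 dB over, compressed to 21 dB over, so 21 dB of GR.
Difference: 3.5 dB in favour of B.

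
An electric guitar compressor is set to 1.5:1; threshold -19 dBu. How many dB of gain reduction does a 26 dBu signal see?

15 dB

Overshoot = 26 − (-19) = 45 dB.
A 1.5:1 ratio leaves 30 dB of that excess.
Gain reduction = 45 − 30 = 15 dB.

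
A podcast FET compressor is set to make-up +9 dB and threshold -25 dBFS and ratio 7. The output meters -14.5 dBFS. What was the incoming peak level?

Remove make-up: -14.5 − 9 = -23.5 dBFS.
Post-compression overshoot = -23.5 − (-25) = 1.5 dB.
Undo the ratio: input overshoot = 1.5 × 7 = 10.5 dB, giving input = -14.5 dBFS.

-14.5 dBFS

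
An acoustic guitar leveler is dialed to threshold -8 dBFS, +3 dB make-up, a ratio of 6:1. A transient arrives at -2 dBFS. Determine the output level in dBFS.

-4 dBFS

The input is 6 dB above the -8 dBFS threshold.
6:1 compression reduces that to 6/6 = 1 dB over.
That puts the output at -7 dBFS; make-up adds 3 dB, giving -4 dBFS.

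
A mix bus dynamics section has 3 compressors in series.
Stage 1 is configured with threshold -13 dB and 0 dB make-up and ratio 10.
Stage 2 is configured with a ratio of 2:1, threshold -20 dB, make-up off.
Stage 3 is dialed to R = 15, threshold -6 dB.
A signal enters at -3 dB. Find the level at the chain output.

-16 dB

Stage 1: 10 dB above -13 dB, reduced 10:1 to 1 dB above → -12 dB.
Stage 2: -12 dB is 8 dB over -20 dB; at 2:1 that becomes 4 dB over, giving -16 dB.
Stage 3: below threshold (-16 ≤ -6); passes unchanged; output -16 dB.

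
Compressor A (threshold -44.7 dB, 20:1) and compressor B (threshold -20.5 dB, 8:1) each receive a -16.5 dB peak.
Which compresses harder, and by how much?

A, by 23.29 dB

A: GR = 28.2 − 28.2/20 = 26.79 dB.
B: GR = 4 − 4/8 = 3.5 dB.
A applies 23.29 dB more gain reduction.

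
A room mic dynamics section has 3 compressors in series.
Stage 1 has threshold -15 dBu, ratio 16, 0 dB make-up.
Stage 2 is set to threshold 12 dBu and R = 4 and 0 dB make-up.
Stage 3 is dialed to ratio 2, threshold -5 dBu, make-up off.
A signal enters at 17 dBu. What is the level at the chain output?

-13 dBu

Stage 1: 32 dB above -15 dBu, reduced 16:1 to 2 dB above → -13 dBu.
Stage 2: -13 dBu ≤ 12 dBu, so stage 2 doesn't engage; output -13 dBu.
Stage 3: -13 dBu is at or below the -5 dBu threshold — no compression; output -13 dBu.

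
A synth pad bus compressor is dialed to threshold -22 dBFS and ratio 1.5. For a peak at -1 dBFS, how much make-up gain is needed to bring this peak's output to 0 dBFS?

8 dB

Overshoot 21 dB → 21/1.5 = 14 dB after compression, so the compressed level is -22 + 14 = -8 dBFS.
Make-up = target − compressed = 0 − (-8) = 8 dB.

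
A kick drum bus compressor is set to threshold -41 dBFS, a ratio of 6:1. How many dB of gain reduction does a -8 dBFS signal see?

27.5 dB

-8 dBFS exceeds the threshold by 33 dB.
After 6:1 compression the overshoot becomes 33/6 = 5.5 dB.
GR = overshoot in − overshoot out = 33 − 5.5 = 27.5 dB.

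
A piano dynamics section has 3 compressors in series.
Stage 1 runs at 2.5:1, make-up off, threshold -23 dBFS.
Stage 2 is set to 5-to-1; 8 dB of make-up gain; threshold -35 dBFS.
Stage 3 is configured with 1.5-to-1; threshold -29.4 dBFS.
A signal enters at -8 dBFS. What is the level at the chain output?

Stage 1: overshoot 15 dB → 15/2.5 = 6 dB → -17 dBFS.
Stage 2: 18 dB above -35 dBFS, reduced 5:1 to 3.6 dB above → -31.4 dBFS; +8 dB make-up → -23.4 dBFS.
Stage 3: -23.4 dBFS is 6 dB over -29.4 dBFS; at 1.5:1 that becomes 4 dB over, giving -25.4 dBFS.

-25.4 dBFS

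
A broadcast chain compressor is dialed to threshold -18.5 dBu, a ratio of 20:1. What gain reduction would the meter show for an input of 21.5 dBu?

38 dB

21.5 dBu exceeds the threshold by 40 dB.
A 20:1 ratio leaves 2 dB of that excess.
So the signal is attenuated by 40 − 2 = 38 dB.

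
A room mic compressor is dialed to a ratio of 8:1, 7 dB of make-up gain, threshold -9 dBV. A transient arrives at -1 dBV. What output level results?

-1 dBV

-1 dBV sits 8 dB over threshold.
The 8 dB excess becomes 1 dB after 8:1 reduction.
That puts the output at -8 dBV; make-up adds 7 dB, giving -1 dBV.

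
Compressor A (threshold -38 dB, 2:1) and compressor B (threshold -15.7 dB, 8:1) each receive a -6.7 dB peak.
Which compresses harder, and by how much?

A: 31.3 dB over, compressed to 15.65 dB over, so 15.65 dB of GR.
B: 9 dB over, compressed to 1.125 dB over, so 7.875 dB of GR.
A reduces 7.775 dB more.

A, by 7.775 dB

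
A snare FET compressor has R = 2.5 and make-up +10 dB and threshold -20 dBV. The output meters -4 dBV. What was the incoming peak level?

-5 dBV

Stripping the +10 dB make-up gives -14 dBV at the gain stage.
That's 6 dB above the -20 dBV threshold.
Before 2.5:1 compression the overshoot was 6 × 2.5 = 15 dB, so input = -20 + 15 = -5 dBV.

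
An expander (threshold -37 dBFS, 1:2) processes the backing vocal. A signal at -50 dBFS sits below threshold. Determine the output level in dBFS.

Below threshold, a 1:2 expander applies gain = (2−1)×(T − x) of attenuation.
(2−1) × 13 = 13 dB, so output = -50 − 13 = -63 dBFS.

-63 dBFS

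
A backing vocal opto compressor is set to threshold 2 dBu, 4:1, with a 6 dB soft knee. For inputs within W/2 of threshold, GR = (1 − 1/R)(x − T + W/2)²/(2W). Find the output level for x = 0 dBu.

x − T + W/2 = 0 − 2 + 3 = 1.
GR = (1 − 1/4) × 1² / 12 = 0.75 × 1 / 12 = 0.0625 dB.
Output = 0 − 0.0625 = -0.0625 dBu.

-0.0625 dBu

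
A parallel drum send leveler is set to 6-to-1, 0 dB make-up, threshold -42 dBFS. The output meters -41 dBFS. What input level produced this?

That's 1 dB above the -42 dBFS threshold.
Undo the ratio: input overshoot = 1 × 6 = 6 dB, giving input = -36 dBFS.

-36 dBFS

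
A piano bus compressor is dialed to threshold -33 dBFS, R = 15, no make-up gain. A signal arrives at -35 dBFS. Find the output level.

-35 dBFS

-35 dBFS is 2 dB below the -33 dBFS threshold, so no gain reduction is applied.
Output = input = -35 dBFS.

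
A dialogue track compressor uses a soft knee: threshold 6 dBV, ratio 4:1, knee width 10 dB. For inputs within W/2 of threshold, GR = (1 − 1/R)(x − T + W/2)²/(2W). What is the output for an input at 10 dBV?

x − T + W/2 = 10 − 6 + 5 = 9.
GR = (1 − 1/4) × 9² / 20 = 0.75 × 81 / 20 = 3.0375 dB.
Output = 10 − 3.0375 = 6.9625 dBV.

6.9625 dBV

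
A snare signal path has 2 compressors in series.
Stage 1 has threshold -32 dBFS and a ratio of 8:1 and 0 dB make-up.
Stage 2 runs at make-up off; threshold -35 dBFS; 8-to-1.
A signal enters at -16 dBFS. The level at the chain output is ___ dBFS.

-34.375 dBFS

Stage 1: -16 dBFS is 16 dB over -32 dBFS; at 8:1 that becomes 2 dB over, giving -30 dBFS.
Stage 2: -30 dBFS is 5 dB over -35 dBFS; at 8:1 that becomes 0.625 dB over, giving -34.375 dBFS.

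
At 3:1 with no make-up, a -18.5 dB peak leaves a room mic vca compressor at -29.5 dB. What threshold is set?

-35 dB

Gain reduction = -18.5 − (-29.5) = 11 dB; output overshoot = GR / (R − 1) = 11 / 2 = 5.5 dB.
Threshold = output − output overshoot = -29.5 − 5.5 = -35 dB.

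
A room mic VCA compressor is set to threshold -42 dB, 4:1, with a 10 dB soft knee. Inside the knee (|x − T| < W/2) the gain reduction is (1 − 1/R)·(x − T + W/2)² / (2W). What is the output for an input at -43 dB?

-43.6 dB

x − T + W/2 = -43 − (-42) + 5 = 4.
GR = (1 − 1/4) × 4² / 20 = 0.75 × 16 / 20 = 0.6 dB.
Output = -43 − 0.6 = -43.6 dB.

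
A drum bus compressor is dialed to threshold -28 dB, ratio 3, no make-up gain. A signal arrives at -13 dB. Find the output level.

The input is 15 dB above the -28 dB threshold.
At 3:1 the overshoot is divided by 3, leaving 5 dB above threshold.
Output = -28 + 5 = -23 dB.

-23 dB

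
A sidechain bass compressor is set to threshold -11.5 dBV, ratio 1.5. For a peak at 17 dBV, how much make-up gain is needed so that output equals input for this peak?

The peak compresses to -11.5 + 28.5/1.5 = 7.5 dBV.
To reach 17 dBV requires 17 − 7.5 = 9.5 dB of make-up.

9.5 dB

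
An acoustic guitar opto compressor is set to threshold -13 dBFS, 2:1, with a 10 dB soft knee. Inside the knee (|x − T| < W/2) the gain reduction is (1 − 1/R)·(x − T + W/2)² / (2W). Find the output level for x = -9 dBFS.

x − T + W/2 = -9 − (-13) + 5 = 9.
GR = (1 − 1/2) × 9² / 20 = 0.5 × 81 / 20 = 2.025 dB.
Output = -9 − 2.025 = -11.025 dBFS.

-11.025 dBFS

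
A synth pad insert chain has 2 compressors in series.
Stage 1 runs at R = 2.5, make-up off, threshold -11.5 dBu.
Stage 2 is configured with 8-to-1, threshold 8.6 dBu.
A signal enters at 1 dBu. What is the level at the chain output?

-6.5 dBu

Stage 1: 12.5 dB above -11.5 dBu, reduced 2.5:1 to 5 dB above → -6.5 dBu.
Stage 2: -6.5 dBu is at or below the 8.6 dBu threshold — no compression; output -6.5 dBu.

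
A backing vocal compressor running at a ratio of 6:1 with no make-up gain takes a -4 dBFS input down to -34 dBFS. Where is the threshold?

-40 dBFS

Input is 36 dB above T (since output overshoot × R = input overshoot: (-34 − T)·6 = -4 − T gives T = -40 dBFS).
Check: -40 + (-4 − (-40))/6 = -40 + 6 = -34 dBFS. ✓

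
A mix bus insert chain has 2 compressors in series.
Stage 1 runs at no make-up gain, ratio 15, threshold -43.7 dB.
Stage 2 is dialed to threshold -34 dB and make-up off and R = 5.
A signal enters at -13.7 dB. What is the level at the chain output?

-41.7 dB

Stage 1: overshoot 30 dB → 30/15 = 2 dB → -41.7 dB.
Stage 2: -41.7 dB ≤ -34 dB, so stage 2 doesn't engage; output -41.7 dB.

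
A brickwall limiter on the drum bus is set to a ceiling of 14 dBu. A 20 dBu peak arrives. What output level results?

14 dBu

At ∞:1, everything above 14 dBu is held at the ceiling.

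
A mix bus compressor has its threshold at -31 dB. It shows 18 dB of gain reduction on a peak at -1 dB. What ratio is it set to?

Input overshoot = -1 − (-31) = 30 dB.
Output overshoot = 30 − 18 = 12 dB.
Ratio = input overshoot / output overshoot = 30 / 12 = 2.5.

2.5:1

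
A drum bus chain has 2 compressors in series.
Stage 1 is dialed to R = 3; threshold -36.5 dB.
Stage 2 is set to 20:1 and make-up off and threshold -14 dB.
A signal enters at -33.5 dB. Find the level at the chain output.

Stage 1: -33.5 dB is 3 dB over -36.5 dB; at 3:1 that becomes 1 dB over, giving -35.5 dB.
Stage 2: below threshold (-35.5 ≤ -14); passes unchanged; output -35.5 dB.

-35.5 dB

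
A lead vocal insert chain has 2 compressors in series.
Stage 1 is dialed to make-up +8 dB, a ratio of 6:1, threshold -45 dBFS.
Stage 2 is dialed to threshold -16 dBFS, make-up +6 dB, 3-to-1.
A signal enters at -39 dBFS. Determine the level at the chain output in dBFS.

Stage 1: -39 dBFS is 6 dB over -45 dBFS; at 6:1 that becomes 1 dB over, giving -44 dBFS; +8 dB make-up → -36 dBFS.
Stage 2: -36 dBFS is at or below the -16 dBFS threshold — no compression; make-up brings it to -30 dBFS.

-30 dBFS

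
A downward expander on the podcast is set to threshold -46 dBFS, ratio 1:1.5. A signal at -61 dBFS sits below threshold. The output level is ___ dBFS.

-68.5 dBFS

Undershoot = (-46) − (-61) = 15 dB.
At 1:1.5, that expands to 22.5 dB under threshold.
Output = -46 − 22.5 = -68.5 dBFS.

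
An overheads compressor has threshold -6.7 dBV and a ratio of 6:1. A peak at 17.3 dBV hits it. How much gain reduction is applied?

20 dB

Overshoot = 17.3 − (-6.7) = 24 dB.
At 6:1, output sits 24/6 = 4 dB above threshold.
So the signal is attenuated by 24 − 4 = 20 dB.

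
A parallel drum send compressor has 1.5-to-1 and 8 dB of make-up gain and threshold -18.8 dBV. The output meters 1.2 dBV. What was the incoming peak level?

Remove make-up: 1.2 − 8 = -6.8 dBV.
That's 12 dB above the -18.8 dBV threshold.
Before 1.5:1 compression the overshoot was 12 × 1.5 = 18 dB, so input = -18.8 + 18 = -0.8 dBV.

-0.8 dBV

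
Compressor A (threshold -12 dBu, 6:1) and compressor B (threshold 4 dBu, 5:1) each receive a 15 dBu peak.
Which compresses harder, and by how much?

A: 27 dB over, compressed to 4.5 dB over, so 22.5 dB of GR.
B: 11 dB over, compressed to 2.2 dB over, so 8.8 dB of GR.
A reduces 13.7 dB more.

A, by 13.7 dB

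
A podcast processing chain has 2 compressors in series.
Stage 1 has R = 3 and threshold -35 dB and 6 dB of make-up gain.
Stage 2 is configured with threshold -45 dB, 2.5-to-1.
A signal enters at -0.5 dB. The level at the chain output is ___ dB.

Stage 1: 34.5 dB above -35 dB, reduced 3:1 to 11.5 dB above → -23.5 dB; +6 dB make-up → -17.5 dB.
Stage 2: 27.5 dB above -45 dB, reduced 2.5:1 to 11 dB above → -34 dB.

-34 dB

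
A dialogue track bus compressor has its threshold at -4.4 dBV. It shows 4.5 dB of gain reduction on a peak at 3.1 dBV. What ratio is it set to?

Input overshoot = 3.1 − (-4.4) = 7.5 dB.
Output overshoot = 7.5 − 4.5 = 3 dB.
Ratio = input overshoot / output overshoot = 7.5 / 3 = 2.5.

2.5:1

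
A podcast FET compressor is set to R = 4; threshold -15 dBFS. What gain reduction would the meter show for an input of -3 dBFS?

9 dB

The signal is 12 dB above threshold.
At 4:1, output sits 12/4 = 3 dB above threshold.
Gain reduction = 12 − 3 = 9 dB.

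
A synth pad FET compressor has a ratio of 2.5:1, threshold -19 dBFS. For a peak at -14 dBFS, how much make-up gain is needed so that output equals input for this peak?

The peak compresses to -19 + 5/2.5 = -17 dBFS.
To reach -14 dBFS requires -14 − (-17) = 3 dB of make-up.

3 dB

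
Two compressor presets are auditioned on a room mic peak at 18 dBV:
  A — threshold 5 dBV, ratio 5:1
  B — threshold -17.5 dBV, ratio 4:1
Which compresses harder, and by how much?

A: 13 dB over, compressed to 2.6 dB over, so 10.4 dB of GR.
B: 35.5 dB over, compressed to 8.875 dB over, so 26.625 dB of GR.
B applies 16.225 dB more gain reduction.

B, by 16.225 dB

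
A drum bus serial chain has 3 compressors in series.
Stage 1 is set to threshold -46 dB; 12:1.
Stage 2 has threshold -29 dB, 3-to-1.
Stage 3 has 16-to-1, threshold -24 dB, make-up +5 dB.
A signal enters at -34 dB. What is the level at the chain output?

-40 dB

Stage 1: -34 dB is 12 dB over -46 dB; at 12:1 that becomes 1 dB over, giving -45 dB.
Stage 2: -45 dB is at or below the -29 dB threshold — no compression; output -45 dB.
Stage 3: -45 dB is at or below the -24 dB threshold — no compression; make-up brings it to -40 dB.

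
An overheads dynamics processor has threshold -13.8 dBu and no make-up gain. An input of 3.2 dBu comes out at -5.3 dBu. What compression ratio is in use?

Input overshoot = 3.2 − (-13.8) = 17 dB; output overshoot = -5.3 − (-13.8) = 8.5 dB.
Ratio = 17 / 8.5 = 2.

2:1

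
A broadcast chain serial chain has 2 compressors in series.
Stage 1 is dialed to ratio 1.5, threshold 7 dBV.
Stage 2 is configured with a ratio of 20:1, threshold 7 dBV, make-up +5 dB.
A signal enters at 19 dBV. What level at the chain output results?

Stage 1: 19 dBV is 12 dB over 7 dBV; at 1.5:1 that becomes 8 dB over, giving 15 dBV.
Stage 2: 15 dBV is 8 dB over 7 dBV; at 20:1 that becomes 0.4 dB over, giving 7.4 dBV; +5 dB make-up → 12.4 dBV.

12.4 dBV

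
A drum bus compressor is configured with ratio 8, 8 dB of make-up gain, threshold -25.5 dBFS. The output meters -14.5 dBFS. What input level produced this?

-1.5 dBFS

Stripping the +8 dB make-up gives -22.5 dBFS at the gain stage.
Post-compression overshoot = -22.5 − (-25.5) = 3 dB.
Before 8:1 compression the overshoot was 3 × 8 = 24 dB, so input = -25.5 + 24 = -1.5 dBFS.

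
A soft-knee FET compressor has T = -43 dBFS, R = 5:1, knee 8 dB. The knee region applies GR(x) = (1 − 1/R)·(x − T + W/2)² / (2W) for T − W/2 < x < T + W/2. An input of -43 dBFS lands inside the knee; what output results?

-43.8 dBFS

x − T + W/2 = -43 − (-43) + 4 = 4.
GR = (1 − 1/5) × 4² / 16 = 0.8 × 16 / 16 = 0.8 dB.
Output = -43 − 0.8 = -43.8 dBFS.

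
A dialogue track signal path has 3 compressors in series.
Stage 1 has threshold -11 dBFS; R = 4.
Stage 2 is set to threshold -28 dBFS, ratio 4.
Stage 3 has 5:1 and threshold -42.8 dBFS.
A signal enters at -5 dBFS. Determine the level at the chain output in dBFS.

-38.915 dBFS

Stage 1: overshoot 6 dB → 6/4 = 1.5 dB → -9.5 dBFS.
Stage 2: -9.5 dBFS is 18.5 dB over -28 dBFS; at 4:1 that becomes 4.625 dB over, giving -23.375 dBFS.
Stage 3: 19.425 dB above -42.8 dBFS, reduced 5:1 to 3.885 dB above → -38.915 dBFS.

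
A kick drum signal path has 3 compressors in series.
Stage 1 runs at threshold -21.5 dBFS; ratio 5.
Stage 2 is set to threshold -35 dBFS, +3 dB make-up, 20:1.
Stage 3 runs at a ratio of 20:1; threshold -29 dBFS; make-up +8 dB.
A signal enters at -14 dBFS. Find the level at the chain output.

Stage 1: -14 dBFS is 7.5 dB over -21.5 dBFS; at 5:1 that becomes 1.5 dB over, giving -20 dBFS.
Stage 2: overshoot 15 dB → 15/20 = 0.75 dB → -34.25 dBFS; +3 dB make-up → -31.25 dBFS.
Stage 3: below threshold (-31.25 ≤ -29); passes unchanged; make-up brings it to -23.25 dBFS.

-23.25 dBFS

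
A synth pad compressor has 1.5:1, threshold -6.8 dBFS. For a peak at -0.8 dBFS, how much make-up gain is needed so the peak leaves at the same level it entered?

2 dB

The peak compresses to -6.8 + 6/1.5 = -2.8 dBFS.
To reach -0.8 dBFS requires -0.8 − (-2.8) = 2 dB of make-up.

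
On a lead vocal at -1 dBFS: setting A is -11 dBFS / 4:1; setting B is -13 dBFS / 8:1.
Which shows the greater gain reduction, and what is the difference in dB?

A: 10 dB over, compressed to 2.5 dB over, so 7.5 dB of GR.
B: 12 dB over, compressed to 1.5 dB over, so 10.5 dB of GR.
B reduces 3 dB more.

B, by 3 dB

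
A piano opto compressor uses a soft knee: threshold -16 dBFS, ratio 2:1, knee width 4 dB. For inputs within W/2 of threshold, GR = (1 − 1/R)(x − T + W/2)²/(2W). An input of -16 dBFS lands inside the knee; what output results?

x − T + W/2 = -16 − (-16) + 2 = 2.
GR = (1 − 1/2) × 2² / 8 = 0.5 × 4 / 8 = 0.25 dB.
Output = -16 − 0.25 = -16.25 dBFS.

-16.25 dBFS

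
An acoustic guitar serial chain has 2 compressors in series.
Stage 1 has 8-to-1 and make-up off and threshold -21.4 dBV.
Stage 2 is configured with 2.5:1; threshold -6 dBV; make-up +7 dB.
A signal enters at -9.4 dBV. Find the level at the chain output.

-12.9 dBV

Stage 1: -9.4 dBV is 12 dB over -21.4 dBV; at 8:1 that becomes 1.5 dB over, giving -19.9 dBV.
Stage 2: -19.9 dBV is at or below the -6 dBV threshold — no compression; make-up brings it to -12.9 dBV.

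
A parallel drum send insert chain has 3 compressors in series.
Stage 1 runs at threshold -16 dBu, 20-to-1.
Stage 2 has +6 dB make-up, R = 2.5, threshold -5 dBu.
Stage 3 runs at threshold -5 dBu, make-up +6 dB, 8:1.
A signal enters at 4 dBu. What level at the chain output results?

-3 dBu

Stage 1: overshoot 20 dB → 20/20 = 1 dB → -15 dBu.
Stage 2: -15 dBu is at or below the -5 dBu threshold — no compression; make-up brings it to -9 dBu.
Stage 3: below threshold (-9 ≤ -5); passes unchanged; make-up brings it to -3 dBu.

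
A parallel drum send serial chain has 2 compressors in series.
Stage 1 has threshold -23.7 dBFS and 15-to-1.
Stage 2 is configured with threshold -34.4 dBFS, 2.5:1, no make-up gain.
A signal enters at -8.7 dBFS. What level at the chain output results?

-29.72 dBFS

Stage 1: 15 dB above -23.7 dBFS, reduced 15:1 to 1 dB above → -22.7 dBFS.
Stage 2: -22.7 dBFS is 11.7 dB over -34.4 dBFS; at 2.5:1 that becomes 4.68 dB over, giving -29.72 dBFS.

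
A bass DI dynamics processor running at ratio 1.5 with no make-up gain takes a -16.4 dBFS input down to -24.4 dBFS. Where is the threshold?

-40.4 dBFS

Gain reduction = -16.4 − (-24.4) = 8 dB; output overshoot = GR / (R − 1) = 8 / 0.5 = 16 dB.
Threshold = output − output overshoot = -24.4 − 16 = -40.4 dBFS.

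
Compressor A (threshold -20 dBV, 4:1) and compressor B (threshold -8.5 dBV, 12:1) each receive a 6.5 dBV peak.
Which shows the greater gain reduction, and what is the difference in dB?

A: overshoot 26.5 dB → output overshoot 6.625 dB → GR 19.875 dB.
B: overshoot 15 dB → output overshoot 1.25 dB → GR 13.75 dB.
Difference: 6.125 dB in favour of A.

A, by 6.125 dB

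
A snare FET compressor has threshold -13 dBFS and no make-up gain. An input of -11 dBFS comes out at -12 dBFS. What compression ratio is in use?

Input overshoot = -11 − (-13) = 2 dB; output overshoot = -12 − (-13) = 1 dB.
Ratio = 2 / 1 = 2.

2:1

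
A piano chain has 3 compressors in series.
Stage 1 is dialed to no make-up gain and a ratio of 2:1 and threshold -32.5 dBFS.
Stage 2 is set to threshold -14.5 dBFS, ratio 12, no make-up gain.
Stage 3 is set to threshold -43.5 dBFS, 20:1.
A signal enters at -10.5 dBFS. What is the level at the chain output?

-42.4 dBFS

Stage 1: -10.5 dBFS is 22 dB over -32.5 dBFS; at 2:1 that becomes 11 dB over, giving -21.5 dBFS.
Stage 2: -21.5 dBFS ≤ -14.5 dBFS, so stage 2 doesn't engage; output -21.5 dBFS.
Stage 3: 22 dB above -43.5 dBFS, reduced 20:1 to 1.1 dB above → -42.4 dBFS.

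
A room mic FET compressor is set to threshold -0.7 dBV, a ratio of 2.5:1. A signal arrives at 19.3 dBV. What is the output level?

7.3 dBV

Overshoot: 19.3 − (-0.7) = 20 dB.
2.5:1 compression reduces that to 20/2.5 = 8 dB over.
Output = -0.7 + 8 = 7.3 dBV.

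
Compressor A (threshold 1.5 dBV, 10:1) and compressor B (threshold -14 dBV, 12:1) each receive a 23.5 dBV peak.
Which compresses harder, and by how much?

B, by 14.575 dB

A: GR = 22 − 22/10 = 19.8 dB.
B: GR = 37.5 − 37.5/12 = 34.375 dB.
Difference: 14.575 dB in favour of B.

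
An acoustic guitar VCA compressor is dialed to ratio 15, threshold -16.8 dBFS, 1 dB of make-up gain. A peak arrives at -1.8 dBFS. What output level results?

The input is 15 dB above the -16.8 dBFS threshold.
15:1 compression reduces that to 15/15 = 1 dB over.
Output = -16.8 + 1 = -15.8 dBFS; make-up adds 1 dB, giving -14.8 dBFS.

-14.8 dBFS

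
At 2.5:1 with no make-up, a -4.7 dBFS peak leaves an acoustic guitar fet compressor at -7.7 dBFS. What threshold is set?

-9.7 dBFS

Let T be the threshold. Output overshoot = (input overshoot)/R, so -7.7 − T = (-4.7 − T)/2.5.
2.5·(-7.7 − T) = -4.7 − T → 1.5·T = -19.25 − (-4.7) = -14.55.
T = -14.55/1.5 = -9.7 dBFS.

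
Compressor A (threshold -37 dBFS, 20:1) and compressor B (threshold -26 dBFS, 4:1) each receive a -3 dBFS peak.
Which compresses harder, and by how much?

A, by 15.05 dB

A: overshoot 34 dB → output overshoot 1.7 dB → GR 32.3 dB.
B: overshoot 23 dB → output overshoot 5.75 dB → GR 17.25 dB.
Difference: 15.05 dB in favour of A.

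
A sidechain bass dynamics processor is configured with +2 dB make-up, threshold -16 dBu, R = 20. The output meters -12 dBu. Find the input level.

24 dBu

Remove make-up: -12 − 2 = -14 dBu.
The compressed level sits -14 − (-16) = 2 dB over threshold.
Undo the ratio: input overshoot = 2 × 20 = 40 dB, giving input = 24 dBu.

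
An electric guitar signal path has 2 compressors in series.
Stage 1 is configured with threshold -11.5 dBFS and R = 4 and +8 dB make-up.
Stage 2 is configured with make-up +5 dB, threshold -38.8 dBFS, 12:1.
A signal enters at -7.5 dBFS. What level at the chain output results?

-30.775 dBFS

Stage 1: -7.5 dBFS is 4 dB over -11.5 dBFS; at 4:1 that becomes 1 dB over, giving -10.5 dBFS; +8 dB make-up → -2.5 dBFS.
Stage 2: -2.5 dBFS is 36.3 dB over -38.8 dBFS; at 12:1 that becomes 3.025 dB over, giving -35.775 dBFS; +5 dB make-up → -30.775 dBFS.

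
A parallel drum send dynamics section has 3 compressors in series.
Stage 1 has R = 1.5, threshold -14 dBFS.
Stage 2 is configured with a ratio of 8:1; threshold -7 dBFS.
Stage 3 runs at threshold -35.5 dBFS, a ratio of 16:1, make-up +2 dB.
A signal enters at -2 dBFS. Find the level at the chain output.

Stage 1: -2 dBFS is 12 dB over -14 dBFS; at 1.5:1 that becomes 8 dB over, giving -6 dBFS.
Stage 2: 1 dB above -7 dBFS, reduced 8:1 to 0.125 dB above → -6.875 dBFS.
Stage 3: -6.875 dBFS is 28.625 dB over -35.5 dBFS; at 16:1 that becomes 1.789062 dB over, giving -33.710938 dBFS; +2 dB make-up → -31.710938 dBFS.

-31.710938 dBFS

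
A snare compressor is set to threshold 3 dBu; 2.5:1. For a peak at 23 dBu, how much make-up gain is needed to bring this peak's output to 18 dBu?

7 dB

Overshoot 20 dB → 20/2.5 = 8 dB after compression, so the compressed level is 3 + 8 = 11 dBu.
Make-up = target − compressed = 18 − 11 = 7 dB.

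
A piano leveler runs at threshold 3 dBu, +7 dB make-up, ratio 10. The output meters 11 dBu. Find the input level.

Before make-up, the level was 11 − 7 = 4 dBu.
That's 1 dB above the 3 dBu threshold.
Before 10:1 compression the overshoot was 1 × 10 = 10 dB, so input = 3 + 10 = 13 dBu.

13 dBu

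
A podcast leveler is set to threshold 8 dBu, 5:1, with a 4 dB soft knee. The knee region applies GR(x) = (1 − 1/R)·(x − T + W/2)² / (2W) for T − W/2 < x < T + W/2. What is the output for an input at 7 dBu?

6.9 dBu

x − T + W/2 = 7 − 8 + 2 = 1.
GR = (1 − 1/5) × 1² / 8 = 0.8 × 1 / 8 = 0.1 dB.
Output = 7 − 0.1 = 6.9 dBu.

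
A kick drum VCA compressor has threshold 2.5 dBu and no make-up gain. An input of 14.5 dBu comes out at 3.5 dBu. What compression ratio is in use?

Input overshoot = 14.5 − 2.5 = 12 dB; output overshoot = 3.5 − 2.5 = 1 dB.
Ratio = 12 / 1 = 12.

12:1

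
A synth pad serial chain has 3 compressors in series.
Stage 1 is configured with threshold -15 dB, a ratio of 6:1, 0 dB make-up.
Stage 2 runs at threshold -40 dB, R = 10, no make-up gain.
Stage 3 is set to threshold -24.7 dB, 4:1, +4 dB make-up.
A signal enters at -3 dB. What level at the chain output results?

Stage 1: -3 dB is 12 dB over -15 dB; at 6:1 that becomes 2 dB over, giving -13 dB.
Stage 2: overshoot 27 dB → 27/10 = 2.7 dB → -37.3 dB.
Stage 3: -37.3 dB ≤ -24.7 dB, so stage 3 doesn't engage; make-up brings it to -33.3 dB.

-33.3 dB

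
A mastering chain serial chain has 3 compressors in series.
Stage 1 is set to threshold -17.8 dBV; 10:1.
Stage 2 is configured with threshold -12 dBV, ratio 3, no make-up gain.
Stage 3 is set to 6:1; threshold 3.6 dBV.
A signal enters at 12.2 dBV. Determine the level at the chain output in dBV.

Stage 1: 12.2 dBV is 30 dB over -17.8 dBV; at 10:1 that becomes 3 dB over, giving -14.8 dBV.
Stage 2: below threshold (-14.8 ≤ -12); passes unchanged; output -14.8 dBV.
Stage 3: below threshold (-14.8 ≤ 3.6); passes unchanged; output -14.8 dBV.

-14.8 dBV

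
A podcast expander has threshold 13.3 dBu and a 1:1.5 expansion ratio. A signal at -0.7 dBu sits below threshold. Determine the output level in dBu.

Below threshold, a 1:1.5 expander applies gain = (1.5−1)×(T − x) of attenuation.
(1.5−1) × 14 = 7 dB, so output = -0.7 − 7 = -7.7 dBu.

-7.7 dBu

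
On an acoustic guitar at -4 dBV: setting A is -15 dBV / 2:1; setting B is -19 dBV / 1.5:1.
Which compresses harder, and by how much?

A, by 0.5 dB

A: overshoot 11 dB → output overshoot 5.5 dB → GR 5.5 dB.
B: overshoot 15 dB → output overshoot 10 dB → GR 5 dB.
A reduces 0.5 dB more.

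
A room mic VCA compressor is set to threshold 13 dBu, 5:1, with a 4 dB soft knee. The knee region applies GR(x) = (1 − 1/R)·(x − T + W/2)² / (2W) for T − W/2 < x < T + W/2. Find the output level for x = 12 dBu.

11.9 dBu

x − T + W/2 = 12 − 13 + 2 = 1.
GR = (1 − 1/5) × 1² / 8 = 0.8 × 1 / 8 = 0.1 dB.
Output = 12 − 0.1 = 11.9 dBu.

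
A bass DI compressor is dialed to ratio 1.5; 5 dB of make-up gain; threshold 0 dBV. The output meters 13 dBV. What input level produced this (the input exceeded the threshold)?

Before make-up, the level was 13 − 5 = 8 dBV.
Post-compression overshoot = 8 − 0 = 8 dB.
Input overshoot = R × output overshoot = 12 dB → input = 0 + 12 = 12 dBV.

12 dBV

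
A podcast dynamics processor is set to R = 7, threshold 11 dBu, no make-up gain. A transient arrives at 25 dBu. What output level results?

13 dBu

25 dBu sits 14 dB over threshold.
The 14 dB excess becomes 2 dB after 7:1 reduction.
Output = 11 + 2 = 13 dBu.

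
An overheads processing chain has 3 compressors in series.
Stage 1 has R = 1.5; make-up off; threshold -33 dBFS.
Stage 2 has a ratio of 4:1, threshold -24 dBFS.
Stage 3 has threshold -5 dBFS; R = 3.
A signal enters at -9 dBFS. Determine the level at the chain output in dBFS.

-22.25 dBFS

Stage 1: overshoot 24 dB → 24/1.5 = 16 dB → -17 dBFS.
Stage 2: overshoot 7 dB → 7/4 = 1.75 dB → -22.25 dBFS.
Stage 3: -22.25 dBFS ≤ -5 dBFS, so stage 3 doesn't engage; output -22.25 dBFS.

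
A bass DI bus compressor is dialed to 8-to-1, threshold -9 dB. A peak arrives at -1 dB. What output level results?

-1 dB sits 8 dB over threshold.
At 8:1 the overshoot is divided by 8, leaving 1 dB above threshold.
That puts the output at -8 dB.

-8 dB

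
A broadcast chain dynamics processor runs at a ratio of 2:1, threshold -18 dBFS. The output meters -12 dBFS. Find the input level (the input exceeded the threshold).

Post-compression overshoot = -12 − (-18) = 6 dB.
Input overshoot = R × output overshoot = 12 dB → input = -18 + 12 = -6 dBFS.

-6 dBFS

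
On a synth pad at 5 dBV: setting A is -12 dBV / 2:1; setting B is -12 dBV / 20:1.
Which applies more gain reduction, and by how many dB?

A: GR = 17 − 17/2 = 8.5 dB.
B: GR = 17 − 17/20 = 16.15 dB.
Difference: 7.65 dB in favour of B.

B, by 7.65 dB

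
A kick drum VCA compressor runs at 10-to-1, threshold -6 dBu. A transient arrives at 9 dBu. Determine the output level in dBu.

-4.5 dBu

The input is 15 dB above the -6 dBu threshold.
At 10:1 the overshoot is divided by 10, leaving 1.5 dB above threshold.
So the level is -6 + 1.5 = -4.5 dBu.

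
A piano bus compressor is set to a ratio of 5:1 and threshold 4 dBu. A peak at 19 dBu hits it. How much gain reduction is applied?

19 dBu exceeds the threshold by 15 dB.
After 5:1 compression the overshoot becomes 15/5 = 3 dB.
GR = overshoot in − overshoot out = 15 − 3 = 12 dB.

12 dB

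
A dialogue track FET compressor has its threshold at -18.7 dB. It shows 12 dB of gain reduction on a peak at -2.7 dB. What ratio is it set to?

4:1

Input overshoot = -2.7 − (-18.7) = 16 dB.
Output overshoot = 16 − 12 = 4 dB.
Ratio = input overshoot / output overshoot = 16 / 4 = 4.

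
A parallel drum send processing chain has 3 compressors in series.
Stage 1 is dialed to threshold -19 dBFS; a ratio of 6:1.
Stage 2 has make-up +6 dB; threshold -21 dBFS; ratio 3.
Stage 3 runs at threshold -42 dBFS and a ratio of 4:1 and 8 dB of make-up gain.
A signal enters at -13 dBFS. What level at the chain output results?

Stage 1: overshoot 6 dB → 6/6 = 1 dB → -18 dBFS.
Stage 2: overshoot 3 dB → 3/3 = 1 dB → -20 dBFS; +6 dB make-up → -14 dBFS.
Stage 3: overshoot 28 dB → 28/4 = 7 dB → -35 dBFS; +8 dB make-up → -27 dBFS.

-27 dBFS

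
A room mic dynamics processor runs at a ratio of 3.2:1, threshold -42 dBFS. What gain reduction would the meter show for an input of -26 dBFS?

11 dB

-26 dBFS exceeds the threshold by 16 dB.
At 3.2:1, output sits 16/3.2 = 5 dB above threshold.
GR = overshoot in − overshoot out = 16 − 5 = 11 dB.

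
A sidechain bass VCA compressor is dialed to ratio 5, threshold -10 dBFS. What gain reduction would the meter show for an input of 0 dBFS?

8 dB

0 dBFS exceeds the threshold by 10 dB.
At 5:1, output sits 10/5 = 2 dB above threshold.
So the signal is attenuated by 10 − 2 = 8 dB.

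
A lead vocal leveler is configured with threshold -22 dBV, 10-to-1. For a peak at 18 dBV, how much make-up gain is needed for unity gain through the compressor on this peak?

36 dB

The peak compresses to -22 + 40/10 = -18 dBV.
To reach 18 dBV requires 18 − (-18) = 36 dB of make-up.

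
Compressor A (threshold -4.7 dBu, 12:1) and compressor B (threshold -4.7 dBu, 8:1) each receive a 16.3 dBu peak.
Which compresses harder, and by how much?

A: 21 dB over, compressed to 1.75 dB over, so 19.25 dB of GR.
B: 21 dB over, compressed to 2.625 dB over, so 18.375 dB of GR.
Difference: 0.875 dB in favour of A.

A, by 0.875 dB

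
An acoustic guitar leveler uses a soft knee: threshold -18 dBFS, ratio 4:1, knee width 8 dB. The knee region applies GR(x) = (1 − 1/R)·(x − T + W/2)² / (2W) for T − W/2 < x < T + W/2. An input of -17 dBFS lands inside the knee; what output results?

x − T + W/2 = -17 − (-18) + 4 = 5.
GR = (1 − 1/4) × 5² / 16 = 0.75 × 25 / 16 = 1.171875 dB.
Output = -17 − 1.171875 = -18.171875 dBFS.

-18.171875 dBFS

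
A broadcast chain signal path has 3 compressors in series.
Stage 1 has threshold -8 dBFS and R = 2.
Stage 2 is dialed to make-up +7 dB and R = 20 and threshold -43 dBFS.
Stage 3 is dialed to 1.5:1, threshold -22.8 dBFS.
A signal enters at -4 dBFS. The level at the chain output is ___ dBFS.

-34.15 dBFS

Stage 1: -4 dBFS is 4 dB over -8 dBFS; at 2:1 that becomes 2 dB over, giving -6 dBFS.
Stage 2: 37 dB above -43 dBFS, reduced 20:1 to 1.85 dB above → -41.15 dBFS; +7 dB make-up → -34.15 dBFS.
Stage 3: -34.15 dBFS ≤ -22.8 dBFS, so stage 3 doesn't engage; output -34.15 dBFS.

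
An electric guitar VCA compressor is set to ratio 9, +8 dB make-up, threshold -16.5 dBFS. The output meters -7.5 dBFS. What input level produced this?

-7.5 dBFS

Before make-up, the level was -7.5 − 8 = -15.5 dBFS.
Post-compression overshoot = -15.5 − (-16.5) = 1 dB.
Input overshoot = R × output overshoot = 9 dB → input = -16.5 + 9 = -7.5 dBFS.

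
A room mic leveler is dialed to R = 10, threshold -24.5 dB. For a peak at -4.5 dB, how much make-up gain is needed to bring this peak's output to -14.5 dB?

8 dB

The peak compresses to -24.5 + 20/10 = -22.5 dB.
To reach -14.5 dB requires -14.5 − (-22.5) = 8 dB of make-up.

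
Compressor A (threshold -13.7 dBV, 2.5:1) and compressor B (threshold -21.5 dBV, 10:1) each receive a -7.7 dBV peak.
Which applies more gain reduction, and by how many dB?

A: 6 dB over, compressed to 2.4 dB over, so 3.6 dB of GR.
B: 13.8 dB over, compressed to 1.38 dB over, so 12.42 dB of GR.
B applies 8.82 dB more gain reduction.

B, by 8.82 dB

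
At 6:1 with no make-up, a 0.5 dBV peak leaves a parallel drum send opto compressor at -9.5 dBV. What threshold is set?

Let T be the threshold. Output overshoot = (input overshoot)/R, so -9.5 − T = (0.5 − T)/6.
6·(-9.5 − T) = 0.5 − T → 5·T = -57 − 0.5 = -57.5.
T = -57.5/5 = -11.5 dBV.

-11.5 dBV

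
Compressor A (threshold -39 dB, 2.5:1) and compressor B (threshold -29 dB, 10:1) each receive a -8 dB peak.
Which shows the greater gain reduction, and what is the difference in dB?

A: 31 dB over, compressed to 12.4 dB over, so 18.6 dB of GR.
B: 21 dB over, compressed to 2.1 dB over, so 18.9 dB of GR.
Difference: 0.3 dB in favour of B.

B, by 0.3 dB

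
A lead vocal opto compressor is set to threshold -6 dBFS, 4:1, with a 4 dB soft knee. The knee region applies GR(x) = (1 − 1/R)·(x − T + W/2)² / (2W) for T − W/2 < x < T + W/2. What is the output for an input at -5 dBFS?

x − T + W/2 = -5 − (-6) + 2 = 3.
GR = (1 − 1/4) × 3² / 8 = 0.75 × 9 / 8 = 0.84375 dB.
Output = -5 − 0.84375 = -5.84375 dBFS.

-5.84375 dBFS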